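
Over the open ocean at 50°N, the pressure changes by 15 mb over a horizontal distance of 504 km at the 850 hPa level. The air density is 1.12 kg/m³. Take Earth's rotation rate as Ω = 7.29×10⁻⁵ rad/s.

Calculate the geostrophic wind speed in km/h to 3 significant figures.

Coriolis parameter at 50°N:
f = 2Ω sin φ = 2 × 7.29×10⁻⁵ × sin 50° = 1.12×10⁻⁴ s⁻¹
Pressure gradient: |∂P/∂n| = 1500 Pa / 504000 m = 2.98×10⁻³ Pa/m
Geostrophic balance (pressure-gradient force = Coriolis force):
V_g = (1/(fρ)) |∂P/∂n| = 2.98×10⁻³ / (1.12×10⁻⁴ × 1.12) = 23.8 m/s
Converting: 23.8 m/s × 3.6 = 85.7 km/h

85.7 km/h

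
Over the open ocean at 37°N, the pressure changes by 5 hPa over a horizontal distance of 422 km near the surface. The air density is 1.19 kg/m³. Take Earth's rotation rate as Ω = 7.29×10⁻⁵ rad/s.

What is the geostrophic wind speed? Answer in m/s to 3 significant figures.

Coriolis parameter at 37°N:
f = 2Ω sin φ = 2 × 7.29×10⁻⁵ × sin 37° = 8.77×10⁻⁵ s⁻¹
Pressure gradient: |∂P/∂n| = 500 Pa / 422000 m = 1.18×10⁻³ Pa/m
Geostrophic balance (pressure-gradient force = Coriolis force):
V_g = (1/(fρ)) |∂P/∂n| = 1.18×10⁻³ / (8.77×10⁻⁵ × 1.19) = 11.3 m/s

11.3 m/s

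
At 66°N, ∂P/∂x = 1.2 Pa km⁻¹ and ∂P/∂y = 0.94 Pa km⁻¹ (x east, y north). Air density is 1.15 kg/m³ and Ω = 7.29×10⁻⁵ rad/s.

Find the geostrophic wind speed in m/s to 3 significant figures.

9.95 m/s

Coriolis parameter at 66°N:
f = 2Ω sin φ = 2 × 7.29×10⁻⁵ × sin 66° = 1.33×10⁻⁴ s⁻¹
Component geostrophic relations (x east, y north):
u_g = −(1/(fρ)) ∂P/∂y,  v_g = (1/(fρ)) ∂P/∂x
u_g = −(0.94×10⁻³)/(1.33×10⁻⁴ × 1.15) = −6.14 m/s;  v_g = (1.2×10⁻³)/(1.33×10⁻⁴ × 1.15) = 7.83 m/s
|V_g| = √(u_g² + v_g²) = 9.95 m/s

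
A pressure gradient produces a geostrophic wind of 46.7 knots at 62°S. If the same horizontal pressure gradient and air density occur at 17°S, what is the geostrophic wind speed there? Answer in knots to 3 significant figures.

141 knots

With the same pressure gradient and density, V_g ∝ 1/f ∝ 1/sin φ.
V₂ = V₁ · sin φ₁ / sin φ₂ = 46.7 × sin 62° / sin 17°
V₂ = 46.7 × 0.8829/0.2924 = 141 knots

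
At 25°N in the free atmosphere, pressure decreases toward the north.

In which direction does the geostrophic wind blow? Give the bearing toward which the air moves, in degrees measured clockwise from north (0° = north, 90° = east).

090°

The pressure-gradient force points toward the north (bearing 000°).
Geostrophic balance: in the Northern Hemisphere the Coriolis force deflects motion to the right, so the geostrophic wind blows 90° to the right of the pressure-gradient force (low pressure on the left).
Rotating 000° by 90° clockwise gives 090° — the wind blows toward the east.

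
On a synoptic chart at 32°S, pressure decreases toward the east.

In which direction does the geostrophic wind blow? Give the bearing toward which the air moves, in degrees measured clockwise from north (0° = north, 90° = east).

000°

The pressure-gradient force points toward the east (bearing 090°).
Geostrophic balance: in the Southern Hemisphere the Coriolis force deflects motion to the left, so the geostrophic wind blows 90° to the left of the pressure-gradient force (low pressure on the right).
Rotating 090° by 90° counterclockwise gives 000° — the wind blows toward the north.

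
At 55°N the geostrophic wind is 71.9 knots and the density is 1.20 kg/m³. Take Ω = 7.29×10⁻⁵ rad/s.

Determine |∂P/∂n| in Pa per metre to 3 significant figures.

Coriolis parameter at 55°N:
f = 2Ω sin φ = 2 × 7.29×10⁻⁵ × sin 55° = 1.19×10⁻⁴ s⁻¹
Wind speed in SI: 71.9 knots = 37.0 m/s
Geostrophic balance rearranged: |∂P/∂n| = f ρ V_g
|∂P/∂n| = 1.19×10⁻⁴ × 1.20 × 37.0 = 5.30×10⁻³ Pa/m

5.30×10⁻³ Pa/m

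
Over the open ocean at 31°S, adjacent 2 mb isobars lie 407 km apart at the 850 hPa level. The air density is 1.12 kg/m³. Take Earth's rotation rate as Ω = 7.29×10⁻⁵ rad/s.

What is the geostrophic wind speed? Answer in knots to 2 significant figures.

Coriolis parameter at 31°S:
f = 2Ω sin φ = 2 × 7.29×10⁻⁵ × sin 31° = 7.51×10⁻⁵ s⁻¹
Pressure gradient: |∂P/∂n| = 200 Pa / 407000 m = 4.91×10⁻⁴ Pa/m
Geostrophic balance (pressure-gradient force = Coriolis force):
V_g = (1/(fρ)) |∂P/∂n| = 4.91×10⁻⁴ / (7.51×10⁻⁵ × 1.12) = 5.84 m/s
Converting: 5.84 m/s × 1.944 = 11 knots

11 knots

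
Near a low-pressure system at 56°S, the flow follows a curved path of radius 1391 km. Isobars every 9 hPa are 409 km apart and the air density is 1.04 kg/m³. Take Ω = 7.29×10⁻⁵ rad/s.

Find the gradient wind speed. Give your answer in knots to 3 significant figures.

31.1 knots

Coriolis parameter at 56°S:
f = 2Ω sin φ = 2 × 7.29×10⁻⁵ × sin 56° = 1.21×10⁻⁴ s⁻¹
Pressure gradient: |∂P/∂n| = 900 Pa / 409000 m = 2.20×10⁻³ Pa/m
Geostrophic speed: V_g = |∂P/∂n|/(fρ) = 2.20×10⁻³/(1.21×10⁻⁴ × 1.04) = 17.5 m/s
Around a low, centrifugal force acts outward with Coriolis, so pressure-gradient force balances both:
(1/ρ)|∂P/∂n| = fV + V²/R  →  V² + fR·V − fR·V_g = 0
With fR = 1.21×10⁻⁴ × 1391×10³ m = 168 m/s:
V = [−fR + √((fR)² + 4 fR V_g)]/2 = [−168 + √(168² + 4×168×17.5)]/2 = 16 m/s
Subgeostrophic (V < V_g = 17.5 m/s), as expected around a low.
Converting: 16 m/s × 1.944 = 31.1 knots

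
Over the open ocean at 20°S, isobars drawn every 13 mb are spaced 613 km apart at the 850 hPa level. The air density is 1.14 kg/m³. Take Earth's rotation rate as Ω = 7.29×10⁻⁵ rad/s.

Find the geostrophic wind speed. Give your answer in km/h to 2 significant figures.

Coriolis parameter at 20°S:
f = 2Ω sin φ = 2 × 7.29×10⁻⁵ × sin 20° = 4.99×10⁻⁵ s⁻¹
Pressure gradient: |∂P/∂n| = 1300 Pa / 613000 m = 2.12×10⁻³ Pa/m
Geostrophic balance (pressure-gradient force = Coriolis force):
V_g = (1/(fρ)) |∂P/∂n| = 2.12×10⁻³ / (4.99×10⁻⁵ × 1.14) = 37.3 m/s
Converting: 37.3 m/s × 3.6 = 130 km/h

130 km/h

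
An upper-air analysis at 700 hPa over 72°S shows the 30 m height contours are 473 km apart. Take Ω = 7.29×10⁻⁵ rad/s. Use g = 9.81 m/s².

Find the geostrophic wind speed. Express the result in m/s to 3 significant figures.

Coriolis parameter at 72°S:
f = 2Ω sin φ = 2 × 7.29×10⁻⁵ × sin 72° = 1.39×10⁻⁴ s⁻¹
Height gradient: |∂Z/∂n| = 30 m / 473000 m = 6.34×10⁻⁵
On a pressure surface, geostrophic balance gives V_g = (g/f)|∂Z/∂n|:
V_g = 9.81 × 6.34×10⁻⁵ / 1.39×10⁻⁴ = 4.49 m/s

4.49 m/s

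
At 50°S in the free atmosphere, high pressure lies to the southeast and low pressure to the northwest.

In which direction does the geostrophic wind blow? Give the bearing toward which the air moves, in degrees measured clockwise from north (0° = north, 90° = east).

225°

The pressure-gradient force points toward the northwest (bearing 315°).
Geostrophic balance: in the Southern Hemisphere the Coriolis force deflects motion to the left, so the geostrophic wind blows 90° to the left of the pressure-gradient force (low pressure on the right).
Rotating 315° by 90° counterclockwise gives 225° — the wind blows toward the southwest.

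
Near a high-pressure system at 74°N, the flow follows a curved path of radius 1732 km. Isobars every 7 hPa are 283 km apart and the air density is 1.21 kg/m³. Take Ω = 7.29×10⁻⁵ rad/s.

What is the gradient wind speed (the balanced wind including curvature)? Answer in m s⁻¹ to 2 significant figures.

Coriolis parameter at 74°N:
f = 2Ω sin φ = 2 × 7.29×10⁻⁵ × sin 74° = 1.40×10⁻⁴ s⁻¹
Pressure gradient: |∂P/∂n| = 700 Pa / 283000 m = 2.47×10⁻³ Pa/m
Geostrophic speed: V_g = |∂P/∂n|/(fρ) = 2.47×10⁻³/(1.40×10⁻⁴ × 1.21) = 14.6 m/s
Around a high, pressure-gradient force acts outward with centrifugal, so Coriolis balances both:
fV = (1/ρ)|∂P/∂n| + V²/R  →  V² − fR·V + fR·V_g = 0
With fR = 1.40×10⁻⁴ × 1732×10³ m = 243 m/s:
V = [fR − √((fR)² − 4 fR V_g)]/2 = [243 − √(243² − 4×243×14.6)]/2 = 15.6 m/s
Supergeostrophic (V > V_g = 14.6 m/s), as expected around a high.

16 m s⁻¹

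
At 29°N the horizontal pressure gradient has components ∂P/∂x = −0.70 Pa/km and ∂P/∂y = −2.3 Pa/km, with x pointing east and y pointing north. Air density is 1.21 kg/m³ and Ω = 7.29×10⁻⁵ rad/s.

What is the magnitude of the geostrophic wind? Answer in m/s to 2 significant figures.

28 m/s

Coriolis parameter at 29°N:
f = 2Ω sin φ = 2 × 7.29×10⁻⁵ × sin 29° = 7.07×10⁻⁵ s⁻¹
Component geostrophic relations (x east, y north):
u_g = −(1/(fρ)) ∂P/∂y,  v_g = (1/(fρ)) ∂P/∂x
u_g = −(−2.3×10⁻³)/(7.07×10⁻⁵ × 1.21) = 26.9 m/s;  v_g = (−0.70×10⁻³)/(7.07×10⁻⁵ × 1.21) = −8.18 m/s
|V_g| = √(u_g² + v_g²) = 28.1 m/s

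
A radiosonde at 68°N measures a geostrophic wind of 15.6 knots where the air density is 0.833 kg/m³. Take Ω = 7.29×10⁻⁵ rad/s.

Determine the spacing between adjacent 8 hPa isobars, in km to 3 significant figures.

885 km

Coriolis parameter at 68°N:
f = 2Ω sin φ = 2 × 7.29×10⁻⁵ × sin 68° = 1.35×10⁻⁴ s⁻¹
Wind speed in SI: 15.6 knots = 8.03 m/s
Geostrophic balance rearranged: |∂P/∂n| = f ρ V_g
|∂P/∂n| = 1.35×10⁻⁴ × 0.833 × 8.03 = 9.04×10⁻⁴ Pa/m
Isobar spacing: Δn = ΔP/|∂P/∂n| = 800 Pa / 9.04×10⁻⁴ Pa/m = 885236 m ≈ 885 km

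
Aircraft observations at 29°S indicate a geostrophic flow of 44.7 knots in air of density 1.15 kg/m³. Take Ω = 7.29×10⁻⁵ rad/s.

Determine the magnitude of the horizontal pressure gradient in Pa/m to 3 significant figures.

Coriolis parameter at 29°S:
f = 2Ω sin φ = 2 × 7.29×10⁻⁵ × sin 29° = 7.07×10⁻⁵ s⁻¹
Wind speed in SI: 44.7 knots = 23.0 m/s
Geostrophic balance rearranged: |∂P/∂n| = f ρ V_g
|∂P/∂n| = 7.07×10⁻⁵ × 1.15 × 23.0 = 1.87×10⁻³ Pa/m

1.87×10⁻³ Pa/m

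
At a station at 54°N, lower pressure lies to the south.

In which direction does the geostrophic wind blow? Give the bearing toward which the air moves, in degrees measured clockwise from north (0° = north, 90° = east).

270°

The pressure-gradient force points toward the south (bearing 180°).
Geostrophic balance: in the Northern Hemisphere the Coriolis force deflects motion to the right, so the geostrophic wind blows 90° to the right of the pressure-gradient force (low pressure on the left).
Rotating 180° by 90° clockwise gives 270° — the wind blows toward the west.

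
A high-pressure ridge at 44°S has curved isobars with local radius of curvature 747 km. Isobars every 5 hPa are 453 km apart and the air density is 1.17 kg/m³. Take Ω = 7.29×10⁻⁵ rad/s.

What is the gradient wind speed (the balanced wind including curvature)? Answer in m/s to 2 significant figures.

Coriolis parameter at 44°S:
f = 2Ω sin φ = 2 × 7.29×10⁻⁵ × sin 44° = 1.01×10⁻⁴ s⁻¹
Pressure gradient: |∂P/∂n| = 500 Pa / 453000 m = 1.10×10⁻³ Pa/m
Geostrophic speed: V_g = |∂P/∂n|/(fρ) = 1.10×10⁻³/(1.01×10⁻⁴ × 1.17) = 9.31 m/s
Around a high, pressure-gradient force acts outward with centrifugal, so Coriolis balances both:
fV = (1/ρ)|∂P/∂n| + V²/R  →  V² − fR·V + fR·V_g = 0
With fR = 1.01×10⁻⁴ × 747×10³ m = 75.7 m/s:
V = [fR − √((fR)² − 4 fR V_g)]/2 = [75.7 − √(75.7² − 4×75.7×9.31)]/2 = 10.9 m/s
Supergeostrophic (V > V_g = 9.31 m/s), as expected around a high.

11 m/s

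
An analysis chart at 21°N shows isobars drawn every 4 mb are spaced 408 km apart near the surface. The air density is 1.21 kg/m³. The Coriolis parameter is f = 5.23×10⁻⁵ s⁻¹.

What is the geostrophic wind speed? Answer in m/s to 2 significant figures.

Pressure gradient: |∂P/∂n| = 400 Pa / 408000 m = 9.80×10⁻⁴ Pa/m
Geostrophic balance (pressure-gradient force = Coriolis force):
V_g = (1/(fρ)) |∂P/∂n| = 9.80×10⁻⁴ / (5.23×10⁻⁵ × 1.21) = 15.5 m/s

15 m/s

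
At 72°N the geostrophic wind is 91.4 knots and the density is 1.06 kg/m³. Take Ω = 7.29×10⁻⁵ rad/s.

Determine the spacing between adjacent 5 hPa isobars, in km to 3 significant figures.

72.3 km

Coriolis parameter at 72°N:
f = 2Ω sin φ = 2 × 7.29×10⁻⁵ × sin 72° = 1.39×10⁻⁴ s⁻¹
Wind speed in SI: 91.4 knots = 47.0 m/s
Geostrophic balance rearranged: |∂P/∂n| = f ρ V_g
|∂P/∂n| = 1.39×10⁻⁴ × 1.06 × 47.0 = 6.91×10⁻³ Pa/m
Isobar spacing: Δn = ΔP/|∂P/∂n| = 500 Pa / 6.91×10⁻³ Pa/m = 72346 m ≈ 72.3 km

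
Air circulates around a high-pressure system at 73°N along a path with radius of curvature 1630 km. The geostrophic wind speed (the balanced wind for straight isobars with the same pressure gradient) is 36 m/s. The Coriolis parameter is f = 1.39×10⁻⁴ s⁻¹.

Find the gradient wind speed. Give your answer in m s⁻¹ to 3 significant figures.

Around a high, pressure-gradient force acts outward with centrifugal, so Coriolis balances both:
fV = (1/ρ)|∂P/∂n| + V²/R  →  V² − fR·V + fR·V_g = 0
With fR = 1.39×10⁻⁴ × 1630×10³ m = 227 m/s:
V = [fR − √((fR)² − 4 fR V_g)]/2 = [227 − √(227² − 4×227×36)]/2 = 44.9 m/s
Supergeostrophic (V > V_g = 36 m/s), as expected around a high.

44.9 m s⁻¹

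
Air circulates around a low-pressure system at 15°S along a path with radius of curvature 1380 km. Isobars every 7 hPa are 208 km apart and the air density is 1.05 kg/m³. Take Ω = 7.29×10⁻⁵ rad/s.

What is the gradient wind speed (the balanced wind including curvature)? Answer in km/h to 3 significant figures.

Coriolis parameter at 15°S:
f = 2Ω sin φ = 2 × 7.29×10⁻⁵ × sin 15° = 3.77×10⁻⁵ s⁻¹
Pressure gradient: |∂P/∂n| = 700 Pa / 208000 m = 3.37×10⁻³ Pa/m
Geostrophic speed: V_g = |∂P/∂n|/(fρ) = 3.37×10⁻³/(3.77×10⁻⁵ × 1.05) = 84.9 m/s
Around a low, centrifugal force acts outward with Coriolis, so pressure-gradient force balances both:
(1/ρ)|∂P/∂n| = fV + V²/R  →  V² + fR·V − fR·V_g = 0
With fR = 3.77×10⁻⁵ × 1380×10³ m = 52.1 m/s:
V = [−fR + √((fR)² + 4 fR V_g)]/2 = [−52.1 + √(52.1² + 4×52.1×84.9)]/2 = 45.4 m/s
Subgeostrophic (V < V_g = 84.9 m/s), as expected around a low.
Converting: 45.4 m/s × 3.6 = 163 km/h

163 km/h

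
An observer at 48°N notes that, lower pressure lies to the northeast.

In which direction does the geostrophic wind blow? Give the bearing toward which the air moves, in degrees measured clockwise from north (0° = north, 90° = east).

135°

The pressure-gradient force points toward the northeast (bearing 045°).
Geostrophic balance: in the Northern Hemisphere the Coriolis force deflects motion to the right, so the geostrophic wind blows 90° to the right of the pressure-gradient force (low pressure on the left).
Rotating 045° by 90° clockwise gives 135° — the wind blows toward the southeast.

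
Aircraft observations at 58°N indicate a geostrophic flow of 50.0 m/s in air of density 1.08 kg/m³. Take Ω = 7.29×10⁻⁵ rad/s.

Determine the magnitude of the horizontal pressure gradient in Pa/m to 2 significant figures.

6.7×10⁻³ Pa/m

Coriolis parameter at 58°N:
f = 2Ω sin φ = 2 × 7.29×10⁻⁵ × sin 58° = 1.24×10⁻⁴ s⁻¹
Geostrophic balance rearranged: |∂P/∂n| = f ρ V_g
|∂P/∂n| = 1.24×10⁻⁴ × 1.08 × 50.0 = 6.68×10⁻³ Pa/m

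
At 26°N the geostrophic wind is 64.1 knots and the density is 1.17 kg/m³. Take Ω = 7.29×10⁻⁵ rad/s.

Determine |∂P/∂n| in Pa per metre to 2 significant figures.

Coriolis parameter at 26°N:
f = 2Ω sin φ = 2 × 7.29×10⁻⁵ × sin 26° = 6.39×10⁻⁵ s⁻¹
Wind speed in SI: 64.1 knots = 33.0 m/s
Geostrophic balance rearranged: |∂P/∂n| = f ρ V_g
|∂P/∂n| = 6.39×10⁻⁵ × 1.17 × 33.0 = 2.47×10⁻³ Pa/m

2.5×10⁻³ Pa/m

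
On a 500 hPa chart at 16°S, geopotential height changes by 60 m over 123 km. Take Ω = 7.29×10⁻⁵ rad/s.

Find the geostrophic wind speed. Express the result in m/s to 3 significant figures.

119 m/s

Coriolis parameter at 16°S:
f = 2Ω sin φ = 2 × 7.29×10⁻⁵ × sin 16° = 4.02×10⁻⁵ s⁻¹
Height gradient: |∂Z/∂n| = 60 m / 123000 m = 4.88×10⁻⁴
On a pressure surface, geostrophic balance gives V_g = (g/f)|∂Z/∂n|:
V_g = 9.81 × 4.88×10⁻⁴ / 4.02×10⁻⁵ = 119 m/s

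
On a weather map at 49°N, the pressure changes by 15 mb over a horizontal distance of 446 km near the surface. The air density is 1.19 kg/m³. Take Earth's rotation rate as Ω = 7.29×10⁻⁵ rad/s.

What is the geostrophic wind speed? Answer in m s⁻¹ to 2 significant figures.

Coriolis parameter at 49°N:
f = 2Ω sin φ = 2 × 7.29×10⁻⁵ × sin 49° = 1.10×10⁻⁴ s⁻¹
Pressure gradient: |∂P/∂n| = 1500 Pa / 446000 m = 3.36×10⁻³ Pa/m
Geostrophic balance (pressure-gradient force = Coriolis force):
V_g = (1/(fρ)) |∂P/∂n| = 3.36×10⁻³ / (1.10×10⁻⁴ × 1.19) = 25.7 m/s

26 m s⁻¹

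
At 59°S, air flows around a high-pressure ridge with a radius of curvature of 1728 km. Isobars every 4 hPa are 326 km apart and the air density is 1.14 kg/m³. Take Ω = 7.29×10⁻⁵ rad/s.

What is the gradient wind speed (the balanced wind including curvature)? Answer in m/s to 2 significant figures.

Coriolis parameter at 59°S:
f = 2Ω sin φ = 2 × 7.29×10⁻⁵ × sin 59° = 1.25×10⁻⁴ s⁻¹
Pressure gradient: |∂P/∂n| = 400 Pa / 326000 m = 1.23×10⁻³ Pa/m
Geostrophic speed: V_g = |∂P/∂n|/(fρ) = 1.23×10⁻³/(1.25×10⁻⁴ × 1.14) = 8.61 m/s
Around a high, pressure-gradient force acts outward with centrifugal, so Coriolis balances both:
fV = (1/ρ)|∂P/∂n| + V²/R  →  V² − fR·V + fR·V_g = 0
With fR = 1.25×10⁻⁴ × 1728×10³ m = 216 m/s:
V = [fR − √((fR)² − 4 fR V_g)]/2 = [216 − √(216² − 4×216×8.61)]/2 = 8.99 m/s
Supergeostrophic (V > V_g = 8.61 m/s), as expected around a high.

9.0 m/s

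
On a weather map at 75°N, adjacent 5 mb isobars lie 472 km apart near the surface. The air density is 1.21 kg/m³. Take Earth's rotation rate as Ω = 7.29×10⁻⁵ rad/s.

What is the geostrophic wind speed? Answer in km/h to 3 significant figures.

22.4 km/h

Coriolis parameter at 75°N:
f = 2Ω sin φ = 2 × 7.29×10⁻⁵ × sin 75° = 1.41×10⁻⁴ s⁻¹
Pressure gradient: |∂P/∂n| = 500 Pa / 472000 m = 1.06×10⁻³ Pa/m
Geostrophic balance (pressure-gradient force = Coriolis force):
V_g = (1/(fρ)) |∂P/∂n| = 1.06×10⁻³ / (1.41×10⁻⁴ × 1.21) = 6.22 m/s
Converting: 6.22 m/s × 3.6 = 22.4 km/h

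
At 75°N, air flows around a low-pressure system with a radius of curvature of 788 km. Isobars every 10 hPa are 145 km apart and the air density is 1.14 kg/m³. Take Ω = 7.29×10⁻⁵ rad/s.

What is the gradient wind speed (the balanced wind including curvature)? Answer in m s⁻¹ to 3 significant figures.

Coriolis parameter at 75°N:
f = 2Ω sin φ = 2 × 7.29×10⁻⁵ × sin 75° = 1.41×10⁻⁴ s⁻¹
Pressure gradient: |∂P/∂n| = 1000 Pa / 145000 m = 6.90×10⁻³ Pa/m
Geostrophic speed: V_g = |∂P/∂n|/(fρ) = 6.90×10⁻³/(1.41×10⁻⁴ × 1.14) = 43.0 m/s
Around a low, centrifugal force acts outward with Coriolis, so pressure-gradient force balances both:
(1/ρ)|∂P/∂n| = fV + V²/R  →  V² + fR·V − fR·V_g = 0
With fR = 1.41×10⁻⁴ × 788×10³ m = 111 m/s:
V = [−fR + √((fR)² + 4 fR V_g)]/2 = [−111 + √(111² + 4×111×43)]/2 = 33.1 m/s
Subgeostrophic (V < V_g = 43 m/s), as expected around a low.

33.1 m s⁻¹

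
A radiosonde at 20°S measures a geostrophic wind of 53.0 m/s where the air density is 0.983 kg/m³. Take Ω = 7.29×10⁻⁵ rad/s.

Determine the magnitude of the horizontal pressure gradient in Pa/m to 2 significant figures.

Coriolis parameter at 20°S:
f = 2Ω sin φ = 2 × 7.29×10⁻⁵ × sin 20° = 4.99×10⁻⁵ s⁻¹
Geostrophic balance rearranged: |∂P/∂n| = f ρ V_g
|∂P/∂n| = 4.99×10⁻⁵ × 0.983 × 53.0 = 2.60×10⁻³ Pa/m

2.6×10⁻³ Pa/m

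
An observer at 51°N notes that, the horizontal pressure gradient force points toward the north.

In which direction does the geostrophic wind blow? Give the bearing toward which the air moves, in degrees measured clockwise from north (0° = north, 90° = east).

090°

The pressure-gradient force points toward the north (bearing 000°).
Geostrophic balance: in the Northern Hemisphere the Coriolis force deflects motion to the right, so the geostrophic wind blows 90° to the right of the pressure-gradient force (low pressure on the left).
Rotating 000° by 90° clockwise gives 090° — the wind blows toward the east.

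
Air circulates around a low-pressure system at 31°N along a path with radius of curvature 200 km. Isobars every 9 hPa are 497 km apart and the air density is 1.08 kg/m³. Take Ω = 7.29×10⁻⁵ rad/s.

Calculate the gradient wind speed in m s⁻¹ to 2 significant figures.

Coriolis parameter at 31°N:
f = 2Ω sin φ = 2 × 7.29×10⁻⁵ × sin 31° = 7.51×10⁻⁵ s⁻¹
Pressure gradient: |∂P/∂n| = 900 Pa / 497000 m = 1.81×10⁻³ Pa/m
Geostrophic speed: V_g = |∂P/∂n|/(fρ) = 1.81×10⁻³/(7.51×10⁻⁵ × 1.08) = 22.3 m/s
Around a low, centrifugal force acts outward with Coriolis, so pressure-gradient force balances both:
(1/ρ)|∂P/∂n| = fV + V²/R  →  V² + fR·V − fR·V_g = 0
With fR = 7.51×10⁻⁵ × 200×10³ m = 15.0 m/s:
V = [−fR + √((fR)² + 4 fR V_g)]/2 = [−15.0 + √(15.0² + 4×15.0×22.3)]/2 = 12.3 m/s
Subgeostrophic (V < V_g = 22.3 m/s), as expected around a low.

12 m s⁻¹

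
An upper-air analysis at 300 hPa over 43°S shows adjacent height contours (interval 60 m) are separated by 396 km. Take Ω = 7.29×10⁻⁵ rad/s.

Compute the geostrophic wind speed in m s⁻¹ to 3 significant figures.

Coriolis parameter at 43°S:
f = 2Ω sin φ = 2 × 7.29×10⁻⁵ × sin 43° = 9.94×10⁻⁵ s⁻¹
Height gradient: |∂Z/∂n| = 60 m / 396000 m = 1.52×10⁻⁴
On a pressure surface, geostrophic balance gives V_g = (g/f)|∂Z/∂n|:
V_g = 9.81 × 1.52×10⁻⁴ / 9.94×10⁻⁵ = 14.9 m/s

14.9 m s⁻¹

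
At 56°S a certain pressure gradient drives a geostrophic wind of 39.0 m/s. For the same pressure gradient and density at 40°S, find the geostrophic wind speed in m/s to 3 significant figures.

With the same pressure gradient and density, V_g ∝ 1/f ∝ 1/sin φ.
V₂ = V₁ · sin φ₁ / sin φ₂ = 39.0 × sin 56° / sin 40°
V₂ = 39.0 × 0.8290/0.6428 = 50.3 m/s

50.3 m/s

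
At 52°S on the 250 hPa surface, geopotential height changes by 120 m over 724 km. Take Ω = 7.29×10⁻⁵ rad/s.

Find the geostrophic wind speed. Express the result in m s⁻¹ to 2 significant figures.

14 m s⁻¹

Coriolis parameter at 52°S:
f = 2Ω sin φ = 2 × 7.29×10⁻⁵ × sin 52° = 1.15×10⁻⁴ s⁻¹
Height gradient: |∂Z/∂n| = 120 m / 724000 m = 1.66×10⁻⁴
On a pressure surface, geostrophic balance gives V_g = (g/f)|∂Z/∂n|:
V_g = 9.81 × 1.66×10⁻⁴ / 1.15×10⁻⁴ = 14.2 m/s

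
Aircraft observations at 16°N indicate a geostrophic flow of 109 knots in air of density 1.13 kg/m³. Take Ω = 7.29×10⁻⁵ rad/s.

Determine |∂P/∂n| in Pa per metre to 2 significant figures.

Coriolis parameter at 16°N:
f = 2Ω sin φ = 2 × 7.29×10⁻⁵ × sin 16° = 4.02×10⁻⁵ s⁻¹
Wind speed in SI: 109 knots = 56.1 m/s
Geostrophic balance rearranged: |∂P/∂n| = f ρ V_g
|∂P/∂n| = 4.02×10⁻⁵ × 1.13 × 56.1 = 2.55×10⁻³ Pa/m

2.5×10⁻³ Pa/m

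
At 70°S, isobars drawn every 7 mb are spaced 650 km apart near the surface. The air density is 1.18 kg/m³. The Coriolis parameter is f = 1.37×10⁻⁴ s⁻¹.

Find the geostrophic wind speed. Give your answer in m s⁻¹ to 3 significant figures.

6.66 m s⁻¹

Pressure gradient: |∂P/∂n| = 700 Pa / 650000 m = 1.08×10⁻³ Pa/m
Geostrophic balance (pressure-gradient force = Coriolis force):
V_g = (1/(fρ)) |∂P/∂n| = 1.08×10⁻³ / (1.37×10⁻⁴ × 1.18) = 6.66 m/s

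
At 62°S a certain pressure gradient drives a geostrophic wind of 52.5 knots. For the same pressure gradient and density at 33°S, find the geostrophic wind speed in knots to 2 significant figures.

85 knots

With the same pressure gradient and density, V_g ∝ 1/f ∝ 1/sin φ.
V₂ = V₁ · sin φ₁ / sin φ₂ = 52.5 × sin 62° / sin 33°
V₂ = 52.5 × 0.8829/0.5446 = 85 knots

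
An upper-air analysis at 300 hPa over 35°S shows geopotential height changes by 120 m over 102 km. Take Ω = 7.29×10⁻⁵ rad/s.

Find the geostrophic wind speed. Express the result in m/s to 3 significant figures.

138 m/s

Coriolis parameter at 35°S:
f = 2Ω sin φ = 2 × 7.29×10⁻⁵ × sin 35° = 8.36×10⁻⁵ s⁻¹
Height gradient: |∂Z/∂n| = 120 m / 102000 m = 1.18×10⁻³
On a pressure surface, geostrophic balance gives V_g = (g/f)|∂Z/∂n|:
V_g = 9.81 × 1.18×10⁻³ / 8.36×10⁻⁵ = 138 m/s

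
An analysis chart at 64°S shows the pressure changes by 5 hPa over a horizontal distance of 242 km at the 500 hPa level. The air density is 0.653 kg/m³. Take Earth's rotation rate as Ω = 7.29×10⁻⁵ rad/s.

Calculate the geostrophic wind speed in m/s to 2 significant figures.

24 m/s

Coriolis parameter at 64°S:
f = 2Ω sin φ = 2 × 7.29×10⁻⁵ × sin 64° = 1.31×10⁻⁴ s⁻¹
Pressure gradient: |∂P/∂n| = 500 Pa / 242000 m = 2.07×10⁻³ Pa/m
Geostrophic balance (pressure-gradient force = Coriolis force):
V_g = (1/(fρ)) |∂P/∂n| = 2.07×10⁻³ / (1.31×10⁻⁴ × 0.653) = 24.1 m/s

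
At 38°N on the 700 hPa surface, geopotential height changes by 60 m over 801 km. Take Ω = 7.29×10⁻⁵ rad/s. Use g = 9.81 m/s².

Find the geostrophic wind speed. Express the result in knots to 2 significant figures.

16 knots

Coriolis parameter at 38°N:
f = 2Ω sin φ = 2 × 7.29×10⁻⁵ × sin 38° = 8.98×10⁻⁵ s⁻¹
Height gradient: |∂Z/∂n| = 60 m / 801000 m = 7.49×10⁻⁵
On a pressure surface, geostrophic balance gives V_g = (g/f)|∂Z/∂n|:
V_g = 9.81 × 7.49×10⁻⁵ / 8.98×10⁻⁵ = 8.19 m/s
Converting: 8.19 m/s × 1.944 = 16 knots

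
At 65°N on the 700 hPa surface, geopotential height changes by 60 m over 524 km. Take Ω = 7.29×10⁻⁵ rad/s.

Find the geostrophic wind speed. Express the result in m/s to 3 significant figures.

Coriolis parameter at 65°N:
f = 2Ω sin φ = 2 × 7.29×10⁻⁵ × sin 65° = 1.32×10⁻⁴ s⁻¹
Height gradient: |∂Z/∂n| = 60 m / 524000 m = 1.15×10⁻⁴
On a pressure surface, geostrophic balance gives V_g = (g/f)|∂Z/∂n|:
V_g = 9.81 × 1.15×10⁻⁴ / 1.32×10⁻⁴ = 8.50 m/s

8.50 m/s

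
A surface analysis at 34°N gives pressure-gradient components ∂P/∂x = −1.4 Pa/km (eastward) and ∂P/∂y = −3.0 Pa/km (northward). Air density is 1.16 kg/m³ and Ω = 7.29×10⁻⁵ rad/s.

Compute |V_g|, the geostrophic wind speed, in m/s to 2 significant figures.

35 m/s

Coriolis parameter at 34°N:
f = 2Ω sin φ = 2 × 7.29×10⁻⁵ × sin 34° = 8.15×10⁻⁵ s⁻¹
Component geostrophic relations (x east, y north):
u_g = −(1/(fρ)) ∂P/∂y,  v_g = (1/(fρ)) ∂P/∂x
u_g = −(−3.0×10⁻³)/(8.15×10⁻⁵ × 1.16) = 31.7 m/s;  v_g = (−1.4×10⁻³)/(8.15×10⁻⁵ × 1.16) = −14.8 m/s
|V_g| = √(u_g² + v_g²) = 35.0 m/s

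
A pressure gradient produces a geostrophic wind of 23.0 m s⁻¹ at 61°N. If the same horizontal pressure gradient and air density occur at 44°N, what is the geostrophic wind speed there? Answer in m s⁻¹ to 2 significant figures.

With the same pressure gradient and density, V_g ∝ 1/f ∝ 1/sin φ.
V₂ = V₁ · sin φ₁ / sin φ₂ = 23.0 × sin 61° / sin 44°
V₂ = 23.0 × 0.8746/0.6947 = 29 m s⁻¹

29 m s⁻¹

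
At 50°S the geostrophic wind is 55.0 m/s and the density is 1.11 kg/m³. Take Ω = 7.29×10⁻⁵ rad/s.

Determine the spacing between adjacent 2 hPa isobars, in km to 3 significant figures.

29.3 km

Coriolis parameter at 50°S:
f = 2Ω sin φ = 2 × 7.29×10⁻⁵ × sin 50° = 1.12×10⁻⁴ s⁻¹
Geostrophic balance rearranged: |∂P/∂n| = f ρ V_g
|∂P/∂n| = 1.12×10⁻⁴ × 1.11 × 55.0 = 6.82×10⁻³ Pa/m
Isobar spacing: Δn = ΔP/|∂P/∂n| = 200 Pa / 6.82×10⁻³ Pa/m = 29331 m ≈ 29.3 km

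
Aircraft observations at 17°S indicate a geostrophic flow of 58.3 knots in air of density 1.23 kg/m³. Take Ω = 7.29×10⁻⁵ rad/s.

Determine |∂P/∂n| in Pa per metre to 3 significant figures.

1.57×10⁻³ Pa/m

Coriolis parameter at 17°S:
f = 2Ω sin φ = 2 × 7.29×10⁻⁵ × sin 17° = 4.26×10⁻⁵ s⁻¹
Wind speed in SI: 58.3 knots = 30.0 m/s
Geostrophic balance rearranged: |∂P/∂n| = f ρ V_g
|∂P/∂n| = 4.26×10⁻⁵ × 1.23 × 30.0 = 1.57×10⁻³ Pa/m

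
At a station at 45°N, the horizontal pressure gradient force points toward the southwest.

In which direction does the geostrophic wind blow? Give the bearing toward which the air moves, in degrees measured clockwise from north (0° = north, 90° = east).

315°

The pressure-gradient force points toward the southwest (bearing 225°).
Geostrophic balance: in the Northern Hemisphere the Coriolis force deflects motion to the right, so the geostrophic wind blows 90° to the right of the pressure-gradient force (low pressure on the left).
Rotating 225° by 90° clockwise gives 315° — the wind blows toward the northwest.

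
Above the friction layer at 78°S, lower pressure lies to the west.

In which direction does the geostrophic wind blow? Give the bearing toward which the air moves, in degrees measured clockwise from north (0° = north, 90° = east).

The pressure-gradient force points toward the west (bearing 270°).
Geostrophic balance: in the Southern Hemisphere the Coriolis force deflects motion to the left, so the geostrophic wind blows 90° to the left of the pressure-gradient force (low pressure on the right).
Rotating 270° by 90° counterclockwise gives 180° — the wind blows toward the south.

180°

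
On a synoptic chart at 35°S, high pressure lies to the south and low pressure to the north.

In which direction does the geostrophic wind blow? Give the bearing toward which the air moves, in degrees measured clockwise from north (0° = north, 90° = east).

The pressure-gradient force points toward the north (bearing 000°).
Geostrophic balance: in the Southern Hemisphere the Coriolis force deflects motion to the left, so the geostrophic wind blows 90° to the left of the pressure-gradient force (low pressure on the right).
Rotating 000° by 90° counterclockwise gives 270° — the wind blows toward the west.

270°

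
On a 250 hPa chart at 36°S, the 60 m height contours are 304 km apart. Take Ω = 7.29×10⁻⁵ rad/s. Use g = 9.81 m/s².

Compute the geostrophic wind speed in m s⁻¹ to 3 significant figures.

Coriolis parameter at 36°S:
f = 2Ω sin φ = 2 × 7.29×10⁻⁵ × sin 36° = 8.57×10⁻⁵ s⁻¹
Height gradient: |∂Z/∂n| = 60 m / 304000 m = 1.97×10⁻⁴
On a pressure surface, geostrophic balance gives V_g = (g/f)|∂Z/∂n|:
V_g = 9.81 × 1.97×10⁻⁴ / 8.57×10⁻⁵ = 22.6 m/s

22.6 m s⁻¹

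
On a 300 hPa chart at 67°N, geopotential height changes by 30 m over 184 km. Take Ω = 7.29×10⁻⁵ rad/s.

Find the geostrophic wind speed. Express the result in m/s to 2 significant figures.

Coriolis parameter at 67°N:
f = 2Ω sin φ = 2 × 7.29×10⁻⁵ × sin 67° = 1.34×10⁻⁴ s⁻¹
Height gradient: |∂Z/∂n| = 30 m / 184000 m = 1.63×10⁻⁴
On a pressure surface, geostrophic balance gives V_g = (g/f)|∂Z/∂n|:
V_g = 9.81 × 1.63×10⁻⁴ / 1.34×10⁻⁴ = 11.9 m/s

12 m/s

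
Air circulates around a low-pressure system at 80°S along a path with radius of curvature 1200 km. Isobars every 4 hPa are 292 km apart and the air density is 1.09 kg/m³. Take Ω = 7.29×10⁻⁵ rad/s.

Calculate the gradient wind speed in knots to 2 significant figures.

16 knots

Coriolis parameter at 80°S:
f = 2Ω sin φ = 2 × 7.29×10⁻⁵ × sin 80° = 1.44×10⁻⁴ s⁻¹
Pressure gradient: |∂P/∂n| = 400 Pa / 292000 m = 1.37×10⁻³ Pa/m
Geostrophic speed: V_g = |∂P/∂n|/(fρ) = 1.37×10⁻³/(1.44×10⁻⁴ × 1.09) = 8.75 m/s
Around a low, centrifugal force acts outward with Coriolis, so pressure-gradient force balances both:
(1/ρ)|∂P/∂n| = fV + V²/R  →  V² + fR·V − fR·V_g = 0
With fR = 1.44×10⁻⁴ × 1200×10³ m = 172 m/s:
V = [−fR + √((fR)² + 4 fR V_g)]/2 = [−172 + √(172² + 4×172×8.75)]/2 = 8.35 m/s
Subgeostrophic (V < V_g = 8.75 m/s), as expected around a low.
Converting: 8.35 m/s × 1.944 = 16 knots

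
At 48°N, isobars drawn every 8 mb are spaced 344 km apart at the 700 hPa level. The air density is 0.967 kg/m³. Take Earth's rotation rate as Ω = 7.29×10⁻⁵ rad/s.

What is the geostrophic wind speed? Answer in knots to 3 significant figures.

Coriolis parameter at 48°N:
f = 2Ω sin φ = 2 × 7.29×10⁻⁵ × sin 48° = 1.08×10⁻⁴ s⁻¹
Pressure gradient: |∂P/∂n| = 800 Pa / 344000 m = 2.33×10⁻³ Pa/m
Geostrophic balance (pressure-gradient force = Coriolis force):
V_g = (1/(fρ)) |∂P/∂n| = 2.33×10⁻³ / (1.08×10⁻⁴ × 0.967) = 22.2 m/s
Converting: 22.2 m/s × 1.944 = 43.1 knots

43.1 knots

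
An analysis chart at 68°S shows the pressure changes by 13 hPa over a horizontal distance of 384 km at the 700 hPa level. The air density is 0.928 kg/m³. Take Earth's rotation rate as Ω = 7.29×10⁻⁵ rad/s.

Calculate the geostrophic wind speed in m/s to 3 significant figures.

Coriolis parameter at 68°S:
f = 2Ω sin φ = 2 × 7.29×10⁻⁵ × sin 68° = 1.35×10⁻⁴ s⁻¹
Pressure gradient: |∂P/∂n| = 1300 Pa / 384000 m = 3.39×10⁻³ Pa/m
Geostrophic balance (pressure-gradient force = Coriolis force):
V_g = (1/(fρ)) |∂P/∂n| = 3.39×10⁻³ / (1.35×10⁻⁴ × 0.928) = 27.0 m/s

27.0 m/s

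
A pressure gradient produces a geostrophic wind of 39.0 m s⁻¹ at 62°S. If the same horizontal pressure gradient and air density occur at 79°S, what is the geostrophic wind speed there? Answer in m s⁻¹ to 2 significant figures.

With the same pressure gradient and density, V_g ∝ 1/f ∝ 1/sin φ.
V₂ = V₁ · sin φ₁ / sin φ₂ = 39.0 × sin 62° / sin 79°
V₂ = 39.0 × 0.8829/0.9816 = 35 m s⁻¹

35 m s⁻¹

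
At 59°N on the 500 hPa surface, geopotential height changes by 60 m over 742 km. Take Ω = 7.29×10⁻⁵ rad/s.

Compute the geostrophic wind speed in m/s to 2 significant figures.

6.3 m/s

Coriolis parameter at 59°N:
f = 2Ω sin φ = 2 × 7.29×10⁻⁵ × sin 59° = 1.25×10⁻⁴ s⁻¹
Height gradient: |∂Z/∂n| = 60 m / 742000 m = 8.09×10⁻⁵
On a pressure surface, geostrophic balance gives V_g = (g/f)|∂Z/∂n|:
V_g = 9.81 × 8.09×10⁻⁵ / 1.25×10⁻⁴ = 6.35 m/s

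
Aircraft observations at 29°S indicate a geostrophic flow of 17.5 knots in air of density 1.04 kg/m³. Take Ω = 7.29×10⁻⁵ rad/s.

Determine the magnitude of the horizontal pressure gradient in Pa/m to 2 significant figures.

6.6×10⁻⁴ Pa/m

Coriolis parameter at 29°S:
f = 2Ω sin φ = 2 × 7.29×10⁻⁵ × sin 29° = 7.07×10⁻⁵ s⁻¹
Wind speed in SI: 17.5 knots = 9.00 m/s
Geostrophic balance rearranged: |∂P/∂n| = f ρ V_g
|∂P/∂n| = 7.07×10⁻⁵ × 1.04 × 9.00 = 6.62×10⁻⁴ Pa/m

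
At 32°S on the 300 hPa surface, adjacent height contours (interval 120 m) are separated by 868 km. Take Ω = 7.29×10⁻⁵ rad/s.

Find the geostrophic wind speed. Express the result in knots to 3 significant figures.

34.1 knots

Coriolis parameter at 32°S:
f = 2Ω sin φ = 2 × 7.29×10⁻⁵ × sin 32° = 7.73×10⁻⁵ s⁻¹
Height gradient: |∂Z/∂n| = 120 m / 868000 m = 1.38×10⁻⁴
On a pressure surface, geostrophic balance gives V_g = (g/f)|∂Z/∂n|:
V_g = 9.81 × 1.38×10⁻⁴ / 7.73×10⁻⁵ = 17.6 m/s
Converting: 17.6 m/s × 1.944 = 34.1 knots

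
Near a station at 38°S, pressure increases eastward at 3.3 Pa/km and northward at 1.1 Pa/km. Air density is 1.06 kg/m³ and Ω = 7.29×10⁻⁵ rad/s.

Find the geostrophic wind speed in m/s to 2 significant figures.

37 m/s

Coriolis parameter at 38°S:
f = 2Ω sin φ = 2 × 7.29×10⁻⁵ × sin 38° = 8.98×10⁻⁵ s⁻¹
In the Southern Hemisphere f is negative: f = −8.98×10⁻⁵ s⁻¹.
Component geostrophic relations (x east, y north):
u_g = −(1/(fρ)) ∂P/∂y,  v_g = (1/(fρ)) ∂P/∂x
u_g = −(1.1×10⁻³)/(−8.98×10⁻⁵ × 1.06) = 11.6 m/s;  v_g = (3.3×10⁻³)/(−8.98×10⁻⁵ × 1.06) = −34.7 m/s
|V_g| = √(u_g² + v_g²) = 36.6 m/s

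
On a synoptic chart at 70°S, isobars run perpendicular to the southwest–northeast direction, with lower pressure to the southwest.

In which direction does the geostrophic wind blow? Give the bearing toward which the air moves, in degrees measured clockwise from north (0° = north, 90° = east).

The pressure-gradient force points toward the southwest (bearing 225°).
Geostrophic balance: in the Southern Hemisphere the Coriolis force deflects motion to the left, so the geostrophic wind blows 90° to the left of the pressure-gradient force (low pressure on the right).
Rotating 225° by 90° counterclockwise gives 135° — the wind blows toward the southeast.

135°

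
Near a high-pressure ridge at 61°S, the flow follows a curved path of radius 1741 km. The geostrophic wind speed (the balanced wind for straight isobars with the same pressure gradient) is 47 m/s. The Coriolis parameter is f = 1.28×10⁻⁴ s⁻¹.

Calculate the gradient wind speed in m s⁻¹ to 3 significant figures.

Around a high, pressure-gradient force acts outward with centrifugal, so Coriolis balances both:
fV = (1/ρ)|∂P/∂n| + V²/R  →  V² − fR·V + fR·V_g = 0
With fR = 1.28×10⁻⁴ × 1741×10³ m = 223 m/s:
V = [fR − √((fR)² − 4 fR V_g)]/2 = [223 − √(223² − 4×223×47)]/2 = 67.4 m/s
Supergeostrophic (V > V_g = 47 m/s), as expected around a high.

67.4 m s⁻¹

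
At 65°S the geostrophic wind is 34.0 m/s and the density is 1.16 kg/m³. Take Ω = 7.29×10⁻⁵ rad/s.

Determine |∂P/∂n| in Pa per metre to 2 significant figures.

5.2×10⁻³ Pa/m

Coriolis parameter at 65°S:
f = 2Ω sin φ = 2 × 7.29×10⁻⁵ × sin 65° = 1.32×10⁻⁴ s⁻¹
Geostrophic balance rearranged: |∂P/∂n| = f ρ V_g
|∂P/∂n| = 1.32×10⁻⁴ × 1.16 × 34.0 = 5.21×10⁻³ Pa/m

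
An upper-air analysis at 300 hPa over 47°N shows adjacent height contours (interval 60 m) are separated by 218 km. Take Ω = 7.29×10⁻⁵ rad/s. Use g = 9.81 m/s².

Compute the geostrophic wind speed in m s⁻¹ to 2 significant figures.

25 m s⁻¹

Coriolis parameter at 47°N:
f = 2Ω sin φ = 2 × 7.29×10⁻⁵ × sin 47° = 1.07×10⁻⁴ s⁻¹
Height gradient: |∂Z/∂n| = 60 m / 218000 m = 2.75×10⁻⁴
On a pressure surface, geostrophic balance gives V_g = (g/f)|∂Z/∂n|:
V_g = 9.81 × 2.75×10⁻⁴ / 1.07×10⁻⁴ = 25.3 m/s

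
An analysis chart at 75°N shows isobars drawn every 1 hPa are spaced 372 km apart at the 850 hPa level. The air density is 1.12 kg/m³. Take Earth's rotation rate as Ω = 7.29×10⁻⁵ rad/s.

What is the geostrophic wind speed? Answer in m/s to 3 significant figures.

1.70 m/s

Coriolis parameter at 75°N:
f = 2Ω sin φ = 2 × 7.29×10⁻⁵ × sin 75° = 1.41×10⁻⁴ s⁻¹
Pressure gradient: |∂P/∂n| = 100 Pa / 372000 m = 2.69×10⁻⁴ Pa/m
Geostrophic balance (pressure-gradient force = Coriolis force):
V_g = (1/(fρ)) |∂P/∂n| = 2.69×10⁻⁴ / (1.41×10⁻⁴ × 1.12) = 1.70 m/s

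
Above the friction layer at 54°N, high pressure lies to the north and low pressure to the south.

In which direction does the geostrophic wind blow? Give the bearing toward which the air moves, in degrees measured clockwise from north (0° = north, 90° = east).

The pressure-gradient force points toward the south (bearing 180°).
Geostrophic balance: in the Northern Hemisphere the Coriolis force deflects motion to the right, so the geostrophic wind blows 90° to the right of the pressure-gradient force (low pressure on the left).
Rotating 180° by 90° clockwise gives 270° — the wind blows toward the west.

270°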